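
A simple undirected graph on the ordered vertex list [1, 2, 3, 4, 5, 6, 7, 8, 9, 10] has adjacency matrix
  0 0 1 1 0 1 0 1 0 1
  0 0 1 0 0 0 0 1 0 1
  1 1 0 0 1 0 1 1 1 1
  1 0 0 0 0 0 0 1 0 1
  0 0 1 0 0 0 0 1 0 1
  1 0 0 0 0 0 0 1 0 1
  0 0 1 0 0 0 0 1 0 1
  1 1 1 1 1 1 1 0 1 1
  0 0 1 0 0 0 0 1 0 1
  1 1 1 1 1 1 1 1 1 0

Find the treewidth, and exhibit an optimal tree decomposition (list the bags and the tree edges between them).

Treewidth 3.
One optimal decomposition is:
Bags: B1 = {3, 5, 8, 10}  B2 = {3, 7, 8, 10}  B3 = {1, 3, 8, 10}  B4 = {1, 4, 8, 10}  B5 = {2, 3, 8, 10}  B6 = {3, 8, 9, 10}  B7 = {1, 6, 8, 10}
Tree: B1–B2, B2–B3, B3–B4, B2–B5, B5–B6, B4–B7

Each bag holds 4 vertices, so the decomposition has width 3, which upper-bounds the treewidth. On the other hand G contains the 4-clique {1, 3, 8, 10}. A clique must lie in a single bag of any decomposition, so no decomposition can have width below 3. The upper and lower bounds meet at 3, so that is the treewidth.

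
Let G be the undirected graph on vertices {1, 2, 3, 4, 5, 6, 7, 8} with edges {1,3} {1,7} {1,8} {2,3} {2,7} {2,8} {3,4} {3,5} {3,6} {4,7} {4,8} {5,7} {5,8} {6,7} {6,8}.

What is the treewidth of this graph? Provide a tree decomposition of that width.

Treewidth 3.
One optimal decomposition is:
Bags: B1 = {1, 3, 7, 8}  B2 = {3, 4, 7, 8}  B3 = {3, 5, 7, 8}  B4 = {3, 6, 7, 8}  B5 = {2, 3, 7, 8}
Tree: B1–B2, B2–B3, B3–B4, B4–B5

The largest bag has 4 vertices, giving width 3; this decomposition certifies tw(G) ≤ 3. For the lower bound: the 4 vertex sets {1,3}, {4,8}, {7}, {5} are disjoint, each induces a connected subgraph, and every pair is joined by at least one edge of G. Contracting each set to a single vertex therefore yields K_{4} as a minor, and since treewidth is minor-monotone, tw(G) ≥ tw(K_{4}) = 3. Hence tw(G) = 3 exactly.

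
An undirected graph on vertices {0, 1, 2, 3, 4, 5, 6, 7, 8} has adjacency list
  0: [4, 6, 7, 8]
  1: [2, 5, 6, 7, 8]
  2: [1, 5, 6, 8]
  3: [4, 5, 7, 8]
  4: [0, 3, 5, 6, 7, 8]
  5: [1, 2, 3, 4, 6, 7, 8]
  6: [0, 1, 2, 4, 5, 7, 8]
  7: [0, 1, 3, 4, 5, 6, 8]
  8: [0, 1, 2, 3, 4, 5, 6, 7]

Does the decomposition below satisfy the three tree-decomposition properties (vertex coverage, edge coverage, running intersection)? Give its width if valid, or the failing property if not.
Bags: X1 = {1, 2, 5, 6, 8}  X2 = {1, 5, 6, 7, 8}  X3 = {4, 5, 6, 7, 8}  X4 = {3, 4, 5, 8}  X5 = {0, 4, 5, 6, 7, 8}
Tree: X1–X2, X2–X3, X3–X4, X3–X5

A tree decomposition must satisfy three properties: every vertex lies in some bag; for every edge, both endpoints lie together in some bag; and for every vertex, the bags containing it form a connected subtree. Here edge (7,3) lies in no bag, so the decomposition is invalid.

No — edge (7,3) lies in no bag.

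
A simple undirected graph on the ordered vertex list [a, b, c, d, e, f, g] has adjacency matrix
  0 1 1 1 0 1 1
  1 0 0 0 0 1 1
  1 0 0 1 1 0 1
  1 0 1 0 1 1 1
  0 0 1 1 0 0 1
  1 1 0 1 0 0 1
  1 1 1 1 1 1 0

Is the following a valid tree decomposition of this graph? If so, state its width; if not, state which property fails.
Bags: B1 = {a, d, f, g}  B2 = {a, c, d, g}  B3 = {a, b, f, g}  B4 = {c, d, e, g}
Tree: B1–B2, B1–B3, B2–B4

Yes; width 3.

Every vertex of G appears in some bag (union = {a, b, c, d, e, f, g}); every edge is covered by a bag; and for each vertex v the set of bags containing v is connected in the bag tree. The decomposition is therefore valid. The largest bag has 4 vertices, so the width is 3.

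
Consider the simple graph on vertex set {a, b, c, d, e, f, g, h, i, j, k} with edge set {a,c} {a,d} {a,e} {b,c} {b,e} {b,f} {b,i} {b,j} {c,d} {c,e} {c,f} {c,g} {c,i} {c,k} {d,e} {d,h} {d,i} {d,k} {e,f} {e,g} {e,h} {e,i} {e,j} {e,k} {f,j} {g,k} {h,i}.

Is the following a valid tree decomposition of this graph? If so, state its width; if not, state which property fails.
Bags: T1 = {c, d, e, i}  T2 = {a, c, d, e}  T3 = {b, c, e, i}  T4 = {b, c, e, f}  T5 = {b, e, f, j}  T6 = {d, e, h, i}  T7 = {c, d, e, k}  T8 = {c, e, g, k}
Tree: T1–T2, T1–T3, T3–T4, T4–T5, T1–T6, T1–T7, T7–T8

Yes; width 3.

Checking the three conditions: (i) the bags cover all of {a, b, c, d, e, f, g, h, i, j, k}; (ii) for each edge, some bag contains both endpoints; (iii) the bags containing any fixed vertex form a subtree. All hold, so the decomposition is valid with width 4 − 1 = 3.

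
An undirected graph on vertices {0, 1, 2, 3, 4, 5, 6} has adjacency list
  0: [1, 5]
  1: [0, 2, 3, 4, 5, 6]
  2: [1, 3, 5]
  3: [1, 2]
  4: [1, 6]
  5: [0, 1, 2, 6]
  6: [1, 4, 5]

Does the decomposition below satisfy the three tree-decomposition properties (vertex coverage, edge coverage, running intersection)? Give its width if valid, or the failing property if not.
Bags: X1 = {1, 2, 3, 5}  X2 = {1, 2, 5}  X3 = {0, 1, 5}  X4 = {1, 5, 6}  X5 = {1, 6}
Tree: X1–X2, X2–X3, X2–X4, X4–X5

A tree decomposition must satisfy three properties: every vertex lies in some bag; for every edge, both endpoints lie together in some bag; and for every vertex, the bags containing it form a connected subtree. Here vertex 4 appears in no bag, so the decomposition is invalid.

No — vertex 4 appears in no bag.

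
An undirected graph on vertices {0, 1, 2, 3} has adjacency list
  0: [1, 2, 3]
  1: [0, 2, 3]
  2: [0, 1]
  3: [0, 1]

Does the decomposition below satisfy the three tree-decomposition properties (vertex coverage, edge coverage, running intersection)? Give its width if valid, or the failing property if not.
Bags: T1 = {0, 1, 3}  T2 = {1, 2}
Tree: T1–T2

No — edge (0,2) lies in no bag.

A tree decomposition must satisfy three properties: every vertex lies in some bag; for every edge, both endpoints lie together in some bag; and for every vertex, the bags containing it form a connected subtree. Here edge (0,2) lies in no bag, so the decomposition is invalid.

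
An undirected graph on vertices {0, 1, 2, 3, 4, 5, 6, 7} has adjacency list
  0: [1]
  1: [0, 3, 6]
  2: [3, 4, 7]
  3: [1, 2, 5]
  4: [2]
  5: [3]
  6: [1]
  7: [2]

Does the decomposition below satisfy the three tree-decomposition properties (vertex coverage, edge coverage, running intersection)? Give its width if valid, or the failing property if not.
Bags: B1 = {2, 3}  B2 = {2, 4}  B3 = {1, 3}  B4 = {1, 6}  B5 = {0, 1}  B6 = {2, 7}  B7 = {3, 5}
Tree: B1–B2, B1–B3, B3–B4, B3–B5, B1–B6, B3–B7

Checking the three conditions: (i) the bags cover all of {0, 1, 2, 3, 4, 5, 6, 7}; (ii) for each edge, some bag contains both endpoints; (iii) the bags containing any fixed vertex form a subtree. All hold, so the decomposition is valid with width 2 − 1 = 1.

Yes; width 1.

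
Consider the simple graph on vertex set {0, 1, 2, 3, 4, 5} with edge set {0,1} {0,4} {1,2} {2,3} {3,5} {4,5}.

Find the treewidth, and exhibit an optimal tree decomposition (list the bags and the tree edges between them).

The largest bag has 3 vertices, giving width 2; this decomposition certifies tw(G) ≤ 2. Since 0–4–5–3–2–1–0 is a cycle in G, G is not acyclic. Forests are exactly the graphs of treewidth ≤ 1, so tw(G) ≥ 2. Combining the bounds, tw(G) = 2.

Treewidth 2.
One such decomposition:
Bags: B1 = {0, 4, 5}  B2 = {0, 3, 5}  B3 = {0, 2, 3}  B4 = {0, 1, 2}
Tree: B1–B2, B2–B3, B3–B4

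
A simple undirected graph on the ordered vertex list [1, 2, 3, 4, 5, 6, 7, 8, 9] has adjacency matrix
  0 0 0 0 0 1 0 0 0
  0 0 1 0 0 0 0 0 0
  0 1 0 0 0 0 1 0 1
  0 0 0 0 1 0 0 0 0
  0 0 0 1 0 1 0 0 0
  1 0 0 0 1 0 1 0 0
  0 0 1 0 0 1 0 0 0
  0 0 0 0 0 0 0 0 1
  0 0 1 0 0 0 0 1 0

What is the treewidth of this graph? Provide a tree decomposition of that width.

Treewidth 1.
One such decomposition:
Bags: B1 = {3, 7}  B2 = {3, 9}  B3 = {8, 9}  B4 = {2, 3}  B5 = {6, 7}  B6 = {5, 6}  B7 = {4, 5}  B8 = {1, 6}
Tree: B1–B2, B2–B3, B1–B4, B1–B5, B5–B6, B6–B7, B5–B8

Each bag holds 2 vertices, so the decomposition has width 1, which upper-bounds the treewidth. Any graph with an edge has treewidth ≥ 1, and G has the edge 3–7. Hence tw(G) = 1 exactly.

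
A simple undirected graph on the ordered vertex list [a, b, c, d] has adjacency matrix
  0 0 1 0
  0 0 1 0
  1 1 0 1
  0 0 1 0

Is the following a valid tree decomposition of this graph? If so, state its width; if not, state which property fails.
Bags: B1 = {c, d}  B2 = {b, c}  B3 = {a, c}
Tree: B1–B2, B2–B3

Vertex coverage: the bags together contain {a, b, c, d}, the full vertex set. Edge coverage: each edge of G has both endpoints in at least one bag. Running intersection: for every vertex, the bags containing it form a connected subtree. All three properties hold, so this is a valid tree decomposition of width max|bag| − 1 = 1, and hence tw(G) ≤ 1.

Yes; width 1.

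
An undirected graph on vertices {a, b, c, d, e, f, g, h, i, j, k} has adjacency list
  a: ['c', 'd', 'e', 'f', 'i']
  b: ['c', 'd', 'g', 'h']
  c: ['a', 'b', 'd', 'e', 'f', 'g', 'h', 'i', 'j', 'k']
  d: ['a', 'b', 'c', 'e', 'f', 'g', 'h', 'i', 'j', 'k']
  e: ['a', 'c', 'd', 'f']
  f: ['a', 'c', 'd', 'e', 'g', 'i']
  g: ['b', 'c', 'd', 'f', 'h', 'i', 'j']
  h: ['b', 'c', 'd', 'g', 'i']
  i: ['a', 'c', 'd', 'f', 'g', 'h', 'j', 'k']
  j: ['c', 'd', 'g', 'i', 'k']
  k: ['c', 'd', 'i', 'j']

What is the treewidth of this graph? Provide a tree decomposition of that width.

Each bag holds 5 vertices, so the decomposition has width 4, which upper-bounds the treewidth. On the other hand G contains the 5-clique {a, c, d, e, f}. A clique must lie in a single bag of any decomposition, so no decomposition can have width below 4. Hence tw(G) = 4 exactly.

Treewidth 4.
One optimal decomposition is:
Bags: B1 = {c, d, f, g, i}  B2 = {c, d, g, h, i}  B3 = {a, c, d, f, i}  B4 = {b, c, d, g, h}  B5 = {a, c, d, e, f}  B6 = {c, d, g, i, j}  B7 = {c, d, i, j, k}
Tree: B1–B2, B1–B3, B2–B4, B3–B5, B1–B6, B6–B7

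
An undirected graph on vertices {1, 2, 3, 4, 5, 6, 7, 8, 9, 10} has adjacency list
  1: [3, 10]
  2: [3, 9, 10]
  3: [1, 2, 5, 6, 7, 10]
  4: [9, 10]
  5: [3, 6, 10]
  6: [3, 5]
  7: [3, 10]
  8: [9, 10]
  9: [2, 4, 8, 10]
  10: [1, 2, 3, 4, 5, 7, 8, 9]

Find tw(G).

A width-2 tree decomposition is:
Bags: B1 = {8, 9, 10}  B2 = {2, 9, 10}  B3 = {2, 3, 10}  B4 = {1, 3, 10}  B5 = {3, 5, 10}  B6 = {4, 9, 10}  B7 = {3, 7, 10}  B8 = {3, 5, 6}
Tree: B1–B2, B2–B3, B3–B4, B4–B5, B1–B6, B5–B7, B5–B8
Every bag has size at most 3, so the width is 3 − 1 = 2 and tw(G) ≤ 2. On the other hand G contains the 3-clique {8, 9, 10}. A clique must lie in a single bag of any decomposition, so no decomposition can have width below 2. Hence tw(G) = 2 exactly.

2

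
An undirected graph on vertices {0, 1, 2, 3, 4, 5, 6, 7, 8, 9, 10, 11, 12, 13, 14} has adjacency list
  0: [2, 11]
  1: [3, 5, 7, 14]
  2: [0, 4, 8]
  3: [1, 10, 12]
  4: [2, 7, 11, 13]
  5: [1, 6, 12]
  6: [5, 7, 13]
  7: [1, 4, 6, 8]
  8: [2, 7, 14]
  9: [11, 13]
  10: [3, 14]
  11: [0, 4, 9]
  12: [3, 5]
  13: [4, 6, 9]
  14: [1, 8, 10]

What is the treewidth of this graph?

A width-3 tree decomposition is:
Bags: B1 = {0, 9, 11, 13}  B2 = {0, 4, 11, 13}  B3 = {0, 2, 4, 13}  B4 = {2, 4, 6, 13}  B5 = {2, 4, 6, 7}  B6 = {2, 6, 7, 8}  B7 = {5, 6, 7, 8}  B8 = {1, 5, 7, 8}  B9 = {1, 5, 8, 14}  B10 = {1, 5, 12, 14}  B11 = {1, 3, 12, 14}  B12 = {3, 10, 12, 14}
Tree: B1–B2, B2–B3, B3–B4, B4–B5, B5–B6, B6–B7, B7–B8, B8–B9, B9–B10, B10–B11, B11–B12
The largest bag has 4 vertices, giving width 3; this decomposition certifies tw(G) ≤ 3. For the lower bound: the 4 vertex sets {0,9,11}, {13}, {4}, {2,6,7,8} are disjoint, each induces a connected subgraph, and every pair is joined by at least one edge of G. Contracting each set to a single vertex therefore yields K_{4} as a minor, and since treewidth is minor-monotone, tw(G) ≥ tw(K_{4}) = 3. The upper and lower bounds meet at 3, so that is the treewidth.

3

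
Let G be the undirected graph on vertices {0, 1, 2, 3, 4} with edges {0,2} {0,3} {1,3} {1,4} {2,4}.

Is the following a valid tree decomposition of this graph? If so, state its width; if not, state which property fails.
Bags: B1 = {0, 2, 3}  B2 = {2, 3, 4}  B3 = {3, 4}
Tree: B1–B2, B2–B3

A tree decomposition must satisfy three properties: every vertex lies in some bag; for every edge, both endpoints lie together in some bag; and for every vertex, the bags containing it form a connected subtree. Here vertex 1 appears in no bag, so the decomposition is invalid.

No — vertex 1 appears in no bag.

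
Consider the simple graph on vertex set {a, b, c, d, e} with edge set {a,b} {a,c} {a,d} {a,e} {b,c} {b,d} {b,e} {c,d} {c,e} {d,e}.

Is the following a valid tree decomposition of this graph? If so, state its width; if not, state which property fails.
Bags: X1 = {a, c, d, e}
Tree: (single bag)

No — vertex b appears in no bag.

A tree decomposition must satisfy three properties: every vertex lies in some bag; for every edge, both endpoints lie together in some bag; and for every vertex, the bags containing it form a connected subtree. Here vertex b appears in no bag, so the decomposition is invalid.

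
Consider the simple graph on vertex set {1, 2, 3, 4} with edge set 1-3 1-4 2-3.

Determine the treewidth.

A width-1 tree decomposition is:
Bags: B1 = {1, 4}  B2 = {1, 3}  B3 = {2, 3}
Tree: B1–B2, B2–B3
Each bag holds 2 vertices, so the decomposition has width 1, which upper-bounds the treewidth. Since G has at least one edge (e.g. 4–1), it is not an edgeless graph, so tw(G) ≥ 1. Hence tw(G) = 1 exactly.

1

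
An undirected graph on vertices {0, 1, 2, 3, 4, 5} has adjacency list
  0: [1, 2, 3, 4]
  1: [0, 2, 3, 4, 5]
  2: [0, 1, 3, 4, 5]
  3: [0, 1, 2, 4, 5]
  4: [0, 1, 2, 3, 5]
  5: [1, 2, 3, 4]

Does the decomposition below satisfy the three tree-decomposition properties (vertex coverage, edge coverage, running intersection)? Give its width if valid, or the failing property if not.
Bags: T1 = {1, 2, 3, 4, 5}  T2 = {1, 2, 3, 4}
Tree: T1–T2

No — vertex 0 appears in no bag.

A tree decomposition must satisfy three properties: every vertex lies in some bag; for every edge, both endpoints lie together in some bag; and for every vertex, the bags containing it form a connected subtree. Here vertex 0 appears in no bag, so the decomposition is invalid.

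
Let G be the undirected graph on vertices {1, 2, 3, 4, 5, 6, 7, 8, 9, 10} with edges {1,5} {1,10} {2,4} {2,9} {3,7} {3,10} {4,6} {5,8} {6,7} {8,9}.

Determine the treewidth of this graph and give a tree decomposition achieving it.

Treewidth 2.
One optimal decomposition is:
Bags: B1 = {2, 4, 6}  B2 = {2, 6, 7}  B3 = {2, 3, 7}  B4 = {2, 3, 10}  B5 = {1, 2, 10}  B6 = {1, 2, 5}  B7 = {2, 5, 8}  B8 = {2, 8, 9}
Tree: B1–B2, B2–B3, B3–B4, B4–B5, B5–B6, B6–B7, B7–B8

Each bag holds 3 vertices, so the decomposition has width 2, which upper-bounds the treewidth. The edges 2–4–6–7–3–10–1–5–8–9–2 form a cycle, so G is not a tree and its treewidth is at least 2. The upper and lower bounds meet at 2, so that is the treewidth.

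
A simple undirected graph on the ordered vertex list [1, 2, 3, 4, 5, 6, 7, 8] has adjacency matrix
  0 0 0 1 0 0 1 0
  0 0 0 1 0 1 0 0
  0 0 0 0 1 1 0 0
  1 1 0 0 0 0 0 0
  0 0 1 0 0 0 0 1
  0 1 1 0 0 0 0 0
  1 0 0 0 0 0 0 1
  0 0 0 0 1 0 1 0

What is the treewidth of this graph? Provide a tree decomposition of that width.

The largest bag has 3 vertices, giving width 2; this decomposition certifies tw(G) ≤ 2. Since 2–4–1–7–8–5–3–6–2 is a cycle in G, G is not acyclic. Forests are exactly the graphs of treewidth ≤ 1, so tw(G) ≥ 2. Therefore the treewidth is 2.

Treewidth 2.
Bags: B1 = {1, 2, 4}  B2 = {1, 2, 7}  B3 = {2, 7, 8}  B4 = {2, 5, 8}  B5 = {2, 3, 5}  B6 = {2, 3, 6}
Tree: B1–B2, B2–B3, B3–B4, B4–B5, B5–B6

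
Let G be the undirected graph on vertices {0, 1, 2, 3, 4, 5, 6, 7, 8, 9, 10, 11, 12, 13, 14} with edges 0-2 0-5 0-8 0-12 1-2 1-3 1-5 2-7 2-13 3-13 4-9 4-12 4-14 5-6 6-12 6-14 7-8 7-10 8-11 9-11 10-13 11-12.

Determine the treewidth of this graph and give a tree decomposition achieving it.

Treewidth 3.
One optimal decomposition is:
Bags: B1 = {1, 3, 10, 13}  B2 = {1, 2, 10, 13}  B3 = {1, 2, 7, 10}  B4 = {1, 2, 5, 7}  B5 = {0, 2, 5, 7}  B6 = {0, 5, 7, 8}  B7 = {0, 5, 6, 8}  B8 = {0, 6, 8, 12}  B9 = {6, 8, 11, 12}  B10 = {6, 11, 12, 14}  B11 = {4, 11, 12, 14}  B12 = {4, 9, 11, 14}
Tree: B1–B2, B2–B3, B3–B4, B4–B5, B5–B6, B6–B7, B7–B8, B8–B9, B9–B10, B10–B11, B11–B12

The largest bag has 4 vertices, giving width 3; this decomposition certifies tw(G) ≤ 3. For the lower bound: the 4 vertex sets {3,10,13}, {1}, {2}, {0,5,7,8} are disjoint, each induces a connected subgraph, and every pair is joined by at least one edge of G. Contracting each set to a single vertex therefore yields K_{4} as a minor, and since treewidth is minor-monotone, tw(G) ≥ tw(K_{4}) = 3. Therefore the treewidth is 3.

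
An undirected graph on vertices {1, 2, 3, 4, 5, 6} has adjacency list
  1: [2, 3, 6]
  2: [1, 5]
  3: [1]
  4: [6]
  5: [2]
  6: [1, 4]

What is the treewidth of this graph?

1

A width-1 tree decomposition is:
Bags: B1 = {1, 6}  B2 = {1, 3}  B3 = {1, 2}  B4 = {4, 6}  B5 = {2, 5}
Tree: B1–B2, B2–B3, B1–B4, B3–B5
The largest bag has 2 vertices, giving width 1; this decomposition certifies tw(G) ≤ 1. G has an edge, so its treewidth is at least 1. Combining the bounds, tw(G) = 1.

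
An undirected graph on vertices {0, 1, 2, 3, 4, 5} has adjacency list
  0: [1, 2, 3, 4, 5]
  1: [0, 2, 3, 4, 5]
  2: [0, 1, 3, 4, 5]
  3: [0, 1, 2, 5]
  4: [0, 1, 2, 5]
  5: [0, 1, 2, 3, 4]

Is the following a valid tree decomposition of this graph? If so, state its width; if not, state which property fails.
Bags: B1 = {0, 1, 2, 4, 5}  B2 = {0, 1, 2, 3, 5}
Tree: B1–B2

Yes; width 4.

Vertex coverage: the bags together contain {0, 1, 2, 3, 4, 5}, the full vertex set. Edge coverage: each edge of G has both endpoints in at least one bag. Running intersection: for every vertex, the bags containing it form a connected subtree. All three properties hold, so this is a valid tree decomposition of width max|bag| − 1 = 4, and hence tw(G) ≤ 4.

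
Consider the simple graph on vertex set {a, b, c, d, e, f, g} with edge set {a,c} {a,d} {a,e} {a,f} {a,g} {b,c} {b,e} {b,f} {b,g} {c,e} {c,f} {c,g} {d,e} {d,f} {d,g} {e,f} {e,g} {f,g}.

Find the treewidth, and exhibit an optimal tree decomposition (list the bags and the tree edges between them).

Treewidth 4.
One optimal decomposition is:
Bags: B1 = {a, c, e, f, g}  B2 = {a, d, e, f, g}  B3 = {b, c, e, f, g}
Tree: B1–B2, B1–B3

Every bag has size at most 5, so the width is 5 − 1 = 4 and tw(G) ≤ 4. On the other hand G contains the 5-clique {a, d, e, f, g}. A clique must lie in a single bag of any decomposition, so no decomposition can have width below 4. Therefore the treewidth is 4.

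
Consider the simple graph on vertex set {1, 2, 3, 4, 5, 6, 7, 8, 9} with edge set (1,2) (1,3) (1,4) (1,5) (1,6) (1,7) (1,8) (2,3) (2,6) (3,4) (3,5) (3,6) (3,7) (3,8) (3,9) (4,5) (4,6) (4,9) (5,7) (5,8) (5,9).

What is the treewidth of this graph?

A width-3 tree decomposition is:
Bags: B1 = {1, 2, 3, 6}  B2 = {1, 3, 4, 6}  B3 = {1, 3, 4, 5}  B4 = {3, 4, 5, 9}  B5 = {1, 3, 5, 8}  B6 = {1, 3, 5, 7}
Tree: B1–B2, B2–B3, B3–B4, B3–B5, B5–B6
The largest bag has 4 vertices, giving width 3; this decomposition certifies tw(G) ≤ 3. For the lower bound, the 4 vertices {1, 2, 3, 6} are pairwise adjacent, and any tree decomposition puts a clique entirely inside one bag — forcing width ≥ 3. The upper and lower bounds meet at 3, so that is the treewidth.

3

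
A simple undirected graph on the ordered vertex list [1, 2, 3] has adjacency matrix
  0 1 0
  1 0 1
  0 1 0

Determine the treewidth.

A width-1 tree decomposition is:
Bags: B1 = {1, 2}  B2 = {2, 3}
Tree: B1–B2
The largest bag has 2 vertices, giving width 1; this decomposition certifies tw(G) ≤ 1. G has an edge, so its treewidth is at least 1. The upper and lower bounds meet at 1, so that is the treewidth.

1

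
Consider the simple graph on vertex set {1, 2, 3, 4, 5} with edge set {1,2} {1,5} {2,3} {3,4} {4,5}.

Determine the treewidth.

A width-2 tree decomposition is:
Bags: B1 = {1, 4, 5}  B2 = {1, 3, 4}  B3 = {1, 2, 3}
Tree: B1–B2, B2–B3
The largest bag has 3 vertices, giving width 2; this decomposition certifies tw(G) ≤ 2. Since 1–5–4–3–2–1 is a cycle in G, G is not acyclic. Forests are exactly the graphs of treewidth ≤ 1, so tw(G) ≥ 2. Hence tw(G) = 2 exactly.

2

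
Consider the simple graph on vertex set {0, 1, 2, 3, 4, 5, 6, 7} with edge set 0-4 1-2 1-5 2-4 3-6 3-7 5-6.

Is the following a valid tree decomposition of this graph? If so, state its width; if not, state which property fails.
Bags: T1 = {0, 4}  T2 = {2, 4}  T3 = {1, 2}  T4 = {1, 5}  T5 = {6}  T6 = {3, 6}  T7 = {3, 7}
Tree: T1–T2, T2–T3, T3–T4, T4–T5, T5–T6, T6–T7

No — edge (5,6) lies in no bag.

A tree decomposition must satisfy three properties: every vertex lies in some bag; for every edge, both endpoints lie together in some bag; and for every vertex, the bags containing it form a connected subtree. Here edge (5,6) lies in no bag, so the decomposition is invalid.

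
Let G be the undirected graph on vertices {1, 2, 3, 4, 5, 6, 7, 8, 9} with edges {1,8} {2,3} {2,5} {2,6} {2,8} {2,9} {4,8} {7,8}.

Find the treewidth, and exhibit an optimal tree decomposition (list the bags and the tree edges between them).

Treewidth 1.
One optimal decomposition is:
Bags: B1 = {2, 9}  B2 = {2, 5}  B3 = {2, 6}  B4 = {2, 8}  B5 = {7, 8}  B6 = {2, 3}  B7 = {1, 8}  B8 = {4, 8}
Tree: B1–B2, B1–B3, B1–B4, B4–B5, B1–B6, B5–B7, B4–B8

The largest bag has 2 vertices, giving width 1; this decomposition certifies tw(G) ≤ 1. Since G has at least one edge (e.g. 9–2), it is not an edgeless graph, so tw(G) ≥ 1. The upper and lower bounds meet at 1, so that is the treewidth.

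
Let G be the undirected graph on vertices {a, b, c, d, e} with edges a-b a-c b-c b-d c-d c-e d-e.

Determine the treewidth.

2

A width-2 tree decomposition is:
Bags: B1 = {b, c, d}  B2 = {c, d, e}  B3 = {a, b, c}
Tree: B1–B2, B1–B3
Each bag holds 3 vertices, so the decomposition has width 2, which upper-bounds the treewidth. On the other hand G contains the 3-clique {c, d, e}. A clique must lie in a single bag of any decomposition, so no decomposition can have width below 2. Therefore the treewidth is 2.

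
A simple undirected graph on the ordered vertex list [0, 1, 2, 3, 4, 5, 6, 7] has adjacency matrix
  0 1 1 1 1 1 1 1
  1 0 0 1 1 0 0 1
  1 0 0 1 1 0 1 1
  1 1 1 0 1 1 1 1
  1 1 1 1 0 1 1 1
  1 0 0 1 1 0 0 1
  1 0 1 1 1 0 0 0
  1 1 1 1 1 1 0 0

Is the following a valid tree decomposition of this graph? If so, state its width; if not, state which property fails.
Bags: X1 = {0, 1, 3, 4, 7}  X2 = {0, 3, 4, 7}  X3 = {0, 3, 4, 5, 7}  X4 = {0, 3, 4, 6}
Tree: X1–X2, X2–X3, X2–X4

A tree decomposition must satisfy three properties: every vertex lies in some bag; for every edge, both endpoints lie together in some bag; and for every vertex, the bags containing it form a connected subtree. Here vertex 2 appears in no bag, so the decomposition is invalid.

No — vertex 2 appears in no bag.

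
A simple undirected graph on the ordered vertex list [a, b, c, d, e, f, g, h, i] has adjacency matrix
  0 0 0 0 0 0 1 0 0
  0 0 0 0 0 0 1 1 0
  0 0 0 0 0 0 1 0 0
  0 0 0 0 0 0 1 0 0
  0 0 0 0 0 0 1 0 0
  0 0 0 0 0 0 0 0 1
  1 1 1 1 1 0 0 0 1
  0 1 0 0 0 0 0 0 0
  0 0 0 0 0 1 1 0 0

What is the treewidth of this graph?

A width-1 tree decomposition is:
Bags: B1 = {e, g}  B2 = {d, g}  B3 = {a, g}  B4 = {g, i}  B5 = {f, i}  B6 = {b, g}  B7 = {b, h}  B8 = {c, g}
Tree: B1–B2, B1–B3, B2–B4, B4–B5, B1–B6, B6–B7, B1–B8
Each bag holds 2 vertices, so the decomposition has width 1, which upper-bounds the treewidth. G has an edge, so its treewidth is at least 1. The upper and lower bounds meet at 1, so that is the treewidth.

1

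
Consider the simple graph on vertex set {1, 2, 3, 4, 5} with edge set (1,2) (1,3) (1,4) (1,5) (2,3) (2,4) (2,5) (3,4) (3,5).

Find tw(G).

A width-3 tree decomposition is:
Bags: B1 = {1, 2, 3, 5}  B2 = {1, 2, 3, 4}
Tree: B1–B2
Each bag holds 4 vertices, so the decomposition has width 3, which upper-bounds the treewidth. Conversely, {1, 2, 3, 4} is a clique of size 4, and the vertices of any clique must share a bag in every tree decomposition; so some bag has ≥ 4 vertices and tw(G) ≥ 3. Hence tw(G) = 3 exactly.

3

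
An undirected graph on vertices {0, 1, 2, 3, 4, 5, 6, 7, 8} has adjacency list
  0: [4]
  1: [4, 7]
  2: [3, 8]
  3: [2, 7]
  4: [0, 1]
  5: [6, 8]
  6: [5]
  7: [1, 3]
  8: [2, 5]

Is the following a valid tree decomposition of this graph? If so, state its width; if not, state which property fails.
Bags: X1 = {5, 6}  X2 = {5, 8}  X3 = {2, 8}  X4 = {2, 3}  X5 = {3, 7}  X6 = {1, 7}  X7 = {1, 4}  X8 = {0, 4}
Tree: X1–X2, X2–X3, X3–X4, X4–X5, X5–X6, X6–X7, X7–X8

Yes; width 1.

Vertex coverage: the bags together contain {0, 1, 2, 3, 4, 5, 6, 7, 8}, the full vertex set. Edge coverage: each edge of G has both endpoints in at least one bag. Running intersection: for every vertex, the bags containing it form a connected subtree. All three properties hold, so this is a valid tree decomposition of width max|bag| − 1 = 1, and hence tw(G) ≤ 1.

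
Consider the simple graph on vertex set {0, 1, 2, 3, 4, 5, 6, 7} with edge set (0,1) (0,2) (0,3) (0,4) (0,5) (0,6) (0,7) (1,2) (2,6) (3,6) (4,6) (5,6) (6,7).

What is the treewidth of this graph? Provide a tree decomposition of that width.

Each bag holds 3 vertices, so the decomposition has width 2, which upper-bounds the treewidth. On the other hand G contains the 3-clique {0, 1, 2}. A clique must lie in a single bag of any decomposition, so no decomposition can have width below 2. Hence tw(G) = 2 exactly.

Treewidth 2.
One such decomposition:
Bags: B1 = {0, 2, 6}  B2 = {0, 3, 6}  B3 = {0, 4, 6}  B4 = {0, 5, 6}  B5 = {0, 1, 2}  B6 = {0, 6, 7}
Tree: B1–B2, B1–B3, B1–B4, B1–B5, B4–B6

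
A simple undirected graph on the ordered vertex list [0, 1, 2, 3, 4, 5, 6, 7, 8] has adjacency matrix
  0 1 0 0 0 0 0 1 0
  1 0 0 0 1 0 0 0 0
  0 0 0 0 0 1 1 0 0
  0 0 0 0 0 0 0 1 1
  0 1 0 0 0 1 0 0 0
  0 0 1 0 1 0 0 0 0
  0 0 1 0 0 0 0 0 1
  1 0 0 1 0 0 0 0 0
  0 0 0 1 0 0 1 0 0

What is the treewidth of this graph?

A width-2 tree decomposition is:
Bags: B1 = {0, 1, 7}  B2 = {1, 4, 7}  B3 = {4, 5, 7}  B4 = {2, 5, 7}  B5 = {2, 6, 7}  B6 = {6, 7, 8}  B7 = {3, 7, 8}
Tree: B1–B2, B2–B3, B3–B4, B4–B5, B5–B6, B6–B7
Each bag holds 3 vertices, so the decomposition has width 2, which upper-bounds the treewidth. Since 7–0–1–4–5–2–6–8–3–7 is a cycle in G, G is not acyclic. Forests are exactly the graphs of treewidth ≤ 1, so tw(G) ≥ 2. The upper and lower bounds meet at 2, so that is the treewidth.

2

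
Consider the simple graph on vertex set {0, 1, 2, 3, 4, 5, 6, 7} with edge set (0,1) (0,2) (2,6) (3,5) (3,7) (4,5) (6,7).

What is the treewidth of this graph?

A width-1 tree decomposition is:
Bags: B1 = {4, 5}  B2 = {3, 5}  B3 = {3, 7}  B4 = {6, 7}  B5 = {2, 6}  B6 = {0, 2}  B7 = {0, 1}
Tree: B1–B2, B2–B3, B3–B4, B4–B5, B5–B6, B6–B7
The largest bag has 2 vertices, giving width 1; this decomposition certifies tw(G) ≤ 1. G has an edge, so its treewidth is at least 1. The upper and lower bounds meet at 1, so that is the treewidth.

1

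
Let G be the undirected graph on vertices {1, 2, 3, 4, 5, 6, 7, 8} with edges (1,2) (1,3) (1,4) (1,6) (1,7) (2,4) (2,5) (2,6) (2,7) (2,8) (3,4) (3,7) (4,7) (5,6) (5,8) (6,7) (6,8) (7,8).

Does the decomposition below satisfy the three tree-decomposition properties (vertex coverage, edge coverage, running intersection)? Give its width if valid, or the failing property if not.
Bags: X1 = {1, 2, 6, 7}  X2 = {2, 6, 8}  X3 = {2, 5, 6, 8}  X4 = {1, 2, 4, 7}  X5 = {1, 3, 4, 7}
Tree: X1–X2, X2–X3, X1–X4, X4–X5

No — edge (7,8) lies in no bag.

A tree decomposition must satisfy three properties: every vertex lies in some bag; for every edge, both endpoints lie together in some bag; and for every vertex, the bags containing it form a connected subtree. Here edge (7,8) lies in no bag, so the decomposition is invalid.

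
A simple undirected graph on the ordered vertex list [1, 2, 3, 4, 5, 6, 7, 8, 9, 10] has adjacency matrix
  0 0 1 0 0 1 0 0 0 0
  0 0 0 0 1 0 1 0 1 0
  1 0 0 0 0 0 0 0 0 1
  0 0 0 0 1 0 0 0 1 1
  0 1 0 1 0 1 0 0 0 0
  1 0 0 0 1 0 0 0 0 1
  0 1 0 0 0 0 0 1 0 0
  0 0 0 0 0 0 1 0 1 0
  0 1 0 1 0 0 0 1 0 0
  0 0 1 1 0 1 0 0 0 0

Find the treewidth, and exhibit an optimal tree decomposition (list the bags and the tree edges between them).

Treewidth 2.
Bags: B1 = {2, 7, 8}  B2 = {2, 8, 9}  B3 = {2, 5, 9}  B4 = {4, 5, 9}  B5 = {4, 5, 6}  B6 = {4, 6, 10}  B7 = {1, 6, 10}  B8 = {1, 3, 10}
Tree: B1–B2, B2–B3, B3–B4, B4–B5, B5–B6, B6–B7, B7–B8

The largest bag has 3 vertices, giving width 2; this decomposition certifies tw(G) ≤ 2. Since 7–8–9–2–7 is a cycle in G, G is not acyclic. Forests are exactly the graphs of treewidth ≤ 1, so tw(G) ≥ 2. Hence tw(G) = 2 exactly.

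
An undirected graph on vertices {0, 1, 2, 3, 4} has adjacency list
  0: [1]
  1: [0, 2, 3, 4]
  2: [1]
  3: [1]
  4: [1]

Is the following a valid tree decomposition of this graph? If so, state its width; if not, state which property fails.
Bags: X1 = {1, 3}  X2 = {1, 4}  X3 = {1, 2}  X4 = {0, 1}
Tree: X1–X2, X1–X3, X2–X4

Yes; width 1.

Every vertex of G appears in some bag (union = {0, 1, 2, 3, 4}); every edge is covered by a bag; and for each vertex v the set of bags containing v is connected in the bag tree. The decomposition is therefore valid. The largest bag has 2 vertices, so the width is 1.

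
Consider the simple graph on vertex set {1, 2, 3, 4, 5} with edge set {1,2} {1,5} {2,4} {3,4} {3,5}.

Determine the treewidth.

A width-2 tree decomposition is:
Bags: B1 = {2, 3, 4}  B2 = {1, 2, 3}  B3 = {1, 3, 5}
Tree: B1–B2, B2–B3
The largest bag has 3 vertices, giving width 2; this decomposition certifies tw(G) ≤ 2. Since 3–4–2–1–5–3 is a cycle in G, G is not acyclic. Forests are exactly the graphs of treewidth ≤ 1, so tw(G) ≥ 2. The upper and lower bounds meet at 2, so that is the treewidth.

2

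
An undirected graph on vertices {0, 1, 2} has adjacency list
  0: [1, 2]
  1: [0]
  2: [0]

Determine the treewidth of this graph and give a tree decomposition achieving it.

Treewidth 1.
One optimal decomposition is:
Bags: B1 = {0, 1}  B2 = {0, 2}
Tree: B1–B2

Every bag has size at most 2, so the width is 2 − 1 = 1 and tw(G) ≤ 1. Any graph with an edge has treewidth ≥ 1, and G has the edge 1–0. The upper and lower bounds meet at 1, so that is the treewidth.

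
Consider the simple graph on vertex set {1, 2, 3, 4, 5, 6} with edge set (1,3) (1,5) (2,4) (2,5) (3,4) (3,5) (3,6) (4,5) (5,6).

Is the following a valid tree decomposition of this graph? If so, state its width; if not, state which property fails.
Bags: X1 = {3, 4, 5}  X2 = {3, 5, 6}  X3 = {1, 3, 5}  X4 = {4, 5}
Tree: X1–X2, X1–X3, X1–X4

A tree decomposition must satisfy three properties: every vertex lies in some bag; for every edge, both endpoints lie together in some bag; and for every vertex, the bags containing it form a connected subtree. Here vertex 2 appears in no bag, so the decomposition is invalid.

No — vertex 2 appears in no bag.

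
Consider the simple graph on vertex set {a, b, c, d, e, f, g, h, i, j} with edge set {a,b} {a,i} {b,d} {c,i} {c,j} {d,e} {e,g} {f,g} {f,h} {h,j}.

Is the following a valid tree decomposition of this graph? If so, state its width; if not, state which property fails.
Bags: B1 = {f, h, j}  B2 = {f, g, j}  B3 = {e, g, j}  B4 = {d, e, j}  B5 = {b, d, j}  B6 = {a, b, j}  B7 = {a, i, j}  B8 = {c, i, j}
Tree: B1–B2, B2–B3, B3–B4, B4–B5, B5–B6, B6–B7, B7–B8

Yes; width 2.

Checking the three conditions: (i) the bags cover all of {a, b, c, d, e, f, g, h, i, j}; (ii) for each edge, some bag contains both endpoints; (iii) the bags containing any fixed vertex form a subtree. All hold, so the decomposition is valid with width 3 − 1 = 2.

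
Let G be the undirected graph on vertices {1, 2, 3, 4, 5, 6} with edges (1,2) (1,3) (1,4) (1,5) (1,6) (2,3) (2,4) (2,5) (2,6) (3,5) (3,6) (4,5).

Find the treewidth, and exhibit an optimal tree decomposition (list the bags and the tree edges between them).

Treewidth 3.
Bags: B1 = {1, 2, 3, 5}  B2 = {1, 2, 3, 6}  B3 = {1, 2, 4, 5}
Tree: B1–B2, B1–B3

Every bag has size at most 4, so the width is 4 − 1 = 3 and tw(G) ≤ 3. Conversely, {1, 2, 3, 5} is a clique of size 4, and the vertices of any clique must share a bag in every tree decomposition; so some bag has ≥ 4 vertices and tw(G) ≥ 3. Hence tw(G) = 3 exactly.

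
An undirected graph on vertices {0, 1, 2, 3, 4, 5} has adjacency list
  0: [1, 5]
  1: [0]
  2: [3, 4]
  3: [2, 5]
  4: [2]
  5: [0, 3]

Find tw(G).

1

A width-1 tree decomposition is:
Bags: B1 = {2, 4}  B2 = {2, 3}  B3 = {3, 5}  B4 = {0, 5}  B5 = {0, 1}
Tree: B1–B2, B2–B3, B3–B4, B4–B5
Each bag holds 2 vertices, so the decomposition has width 1, which upper-bounds the treewidth. Any graph with an edge has treewidth ≥ 1, and G has the edge 4–2. Hence tw(G) = 1 exactly.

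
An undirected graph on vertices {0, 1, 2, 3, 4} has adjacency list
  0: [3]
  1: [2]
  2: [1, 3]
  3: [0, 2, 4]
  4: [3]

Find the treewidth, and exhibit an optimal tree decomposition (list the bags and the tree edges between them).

Each bag holds 2 vertices, so the decomposition has width 1, which upper-bounds the treewidth. Since G has at least one edge (e.g. 2–1), it is not an edgeless graph, so tw(G) ≥ 1. Therefore the treewidth is 1.

Treewidth 1.
Bags: B1 = {1, 2}  B2 = {2, 3}  B3 = {0, 3}  B4 = {3, 4}
Tree: B1–B2, B2–B3, B2–B4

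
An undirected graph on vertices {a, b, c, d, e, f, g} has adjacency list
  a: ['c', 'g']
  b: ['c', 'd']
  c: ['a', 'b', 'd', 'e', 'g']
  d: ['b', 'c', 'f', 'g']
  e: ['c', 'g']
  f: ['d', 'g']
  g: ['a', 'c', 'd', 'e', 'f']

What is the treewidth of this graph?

A width-2 tree decomposition is:
Bags: B1 = {c, d, g}  B2 = {b, c, d}  B3 = {c, e, g}  B4 = {a, c, g}  B5 = {d, f, g}
Tree: B1–B2, B1–B3, B3–B4, B1–B5
Each bag holds 3 vertices, so the decomposition has width 2, which upper-bounds the treewidth. On the other hand G contains the 3-clique {c, d, g}. A clique must lie in a single bag of any decomposition, so no decomposition can have width below 2. The upper and lower bounds meet at 2, so that is the treewidth.

2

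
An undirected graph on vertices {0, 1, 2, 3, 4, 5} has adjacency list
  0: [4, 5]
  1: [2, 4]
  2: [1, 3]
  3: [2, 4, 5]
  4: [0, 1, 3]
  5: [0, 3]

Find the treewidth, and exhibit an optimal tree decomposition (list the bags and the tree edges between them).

Every bag has size at most 3, so the width is 3 − 1 = 2 and tw(G) ≤ 2. The edges 0–5–3–4–0 form a cycle, so G is not a tree and its treewidth is at least 2. Combining the bounds, tw(G) = 2.

Treewidth 2.
One optimal decomposition is:
Bags: B1 = {0, 4, 5}  B2 = {3, 4, 5}  B3 = {1, 3, 4}  B4 = {1, 2, 3}
Tree: B1–B2, B2–B3, B3–B4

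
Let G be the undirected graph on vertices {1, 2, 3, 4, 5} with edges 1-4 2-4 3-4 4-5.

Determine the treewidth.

1

A width-1 tree decomposition is:
Bags: B1 = {4, 5}  B2 = {1, 4}  B3 = {2, 4}  B4 = {3, 4}
Tree: B1–B2, B2–B3, B1–B4
Each bag holds 2 vertices, so the decomposition has width 1, which upper-bounds the treewidth. Since G has at least one edge (e.g. 5–4), it is not an edgeless graph, so tw(G) ≥ 1. Therefore the treewidth is 1.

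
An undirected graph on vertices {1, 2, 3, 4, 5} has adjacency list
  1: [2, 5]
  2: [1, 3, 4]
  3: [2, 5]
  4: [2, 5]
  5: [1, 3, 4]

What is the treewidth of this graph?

A width-2 tree decomposition is:
Bags: B1 = {2, 4, 5}  B2 = {1, 2, 5}  B3 = {2, 3, 5}
Tree: B1–B2, B2–B3
The largest bag has 3 vertices, giving width 2; this decomposition certifies tw(G) ≤ 2. Since 2–4–5–1–2 is a cycle in G, G is not acyclic. Forests are exactly the graphs of treewidth ≤ 1, so tw(G) ≥ 2. Hence tw(G) = 2 exactly.

2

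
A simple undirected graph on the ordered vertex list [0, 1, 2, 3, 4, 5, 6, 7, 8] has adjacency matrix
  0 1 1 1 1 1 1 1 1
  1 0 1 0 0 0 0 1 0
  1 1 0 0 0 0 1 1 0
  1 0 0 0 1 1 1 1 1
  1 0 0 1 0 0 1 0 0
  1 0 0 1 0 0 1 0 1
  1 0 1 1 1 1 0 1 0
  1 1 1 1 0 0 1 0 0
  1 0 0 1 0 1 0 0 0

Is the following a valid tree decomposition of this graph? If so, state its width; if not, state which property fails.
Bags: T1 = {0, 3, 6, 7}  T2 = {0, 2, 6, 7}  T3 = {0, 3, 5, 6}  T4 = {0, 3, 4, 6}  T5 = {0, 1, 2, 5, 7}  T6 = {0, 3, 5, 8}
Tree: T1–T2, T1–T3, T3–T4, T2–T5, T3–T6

A tree decomposition must satisfy three properties: every vertex lies in some bag; for every edge, both endpoints lie together in some bag; and for every vertex, the bags containing it form a connected subtree. Here bags containing vertex 5 are not connected in the tree, so the decomposition is invalid.

No — bags containing vertex 5 are not connected in the tree.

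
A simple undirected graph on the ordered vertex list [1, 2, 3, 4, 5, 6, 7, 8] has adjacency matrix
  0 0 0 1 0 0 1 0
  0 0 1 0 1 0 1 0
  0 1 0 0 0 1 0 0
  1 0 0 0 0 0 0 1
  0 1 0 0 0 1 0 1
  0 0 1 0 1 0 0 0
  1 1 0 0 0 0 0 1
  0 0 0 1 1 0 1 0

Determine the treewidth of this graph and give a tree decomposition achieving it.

Treewidth 2.
One optimal decomposition is:
Bags: B1 = {1, 4, 8}  B2 = {1, 7, 8}  B3 = {5, 7, 8}  B4 = {2, 5, 7}  B5 = {2, 5, 6}  B6 = {2, 3, 6}
Tree: B1–B2, B2–B3, B3–B4, B4–B5, B5–B6

Each bag holds 3 vertices, so the decomposition has width 2, which upper-bounds the treewidth. The edges 4–1–7–8–4 form a cycle, so G is not a tree and its treewidth is at least 2. Therefore the treewidth is 2.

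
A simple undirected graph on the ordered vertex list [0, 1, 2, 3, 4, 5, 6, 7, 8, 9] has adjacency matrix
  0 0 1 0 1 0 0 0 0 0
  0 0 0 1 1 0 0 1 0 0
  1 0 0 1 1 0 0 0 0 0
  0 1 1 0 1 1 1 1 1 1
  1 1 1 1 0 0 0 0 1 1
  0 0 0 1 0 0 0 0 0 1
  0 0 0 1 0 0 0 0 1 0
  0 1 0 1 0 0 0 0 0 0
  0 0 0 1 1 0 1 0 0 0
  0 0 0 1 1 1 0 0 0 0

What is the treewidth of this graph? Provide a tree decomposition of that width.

Treewidth 2.
Bags: B1 = {3, 4, 9}  B2 = {2, 3, 4}  B3 = {0, 2, 4}  B4 = {3, 4, 8}  B5 = {3, 5, 9}  B6 = {3, 6, 8}  B7 = {1, 3, 4}  B8 = {1, 3, 7}
Tree: B1–B2, B2–B3, B2–B4, B1–B5, B4–B6, B2–B7, B7–B8

Each bag holds 3 vertices, so the decomposition has width 2, which upper-bounds the treewidth. Conversely, {0, 2, 4} is a clique of size 3, and the vertices of any clique must share a bag in every tree decomposition; so some bag has ≥ 3 vertices and tw(G) ≥ 2. Therefore the treewidth is 2.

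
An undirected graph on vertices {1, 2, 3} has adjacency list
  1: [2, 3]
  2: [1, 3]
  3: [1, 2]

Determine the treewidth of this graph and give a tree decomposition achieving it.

With just one bag of size 3, the width is 3 − 1 = 2, so tw(G) ≤ 2. On the other hand G contains the 3-clique {1, 2, 3}. A clique must lie in a single bag of any decomposition, so no decomposition can have width below 2. Hence tw(G) = 2 exactly.

Treewidth 2.
Bags: B1 = {1, 2, 3}
Tree: (single bag)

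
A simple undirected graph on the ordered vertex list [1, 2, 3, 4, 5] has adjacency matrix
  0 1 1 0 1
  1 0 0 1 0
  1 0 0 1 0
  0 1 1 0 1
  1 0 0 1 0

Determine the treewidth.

A width-2 tree decomposition is:
Bags: B1 = {1, 4, 5}  B2 = {1, 3, 4}  B3 = {1, 2, 4}
Tree: B1–B2, B2–B3
The largest bag has 3 vertices, giving width 2; this decomposition certifies tw(G) ≤ 2. For the lower bound, G contains the cycle 5–1–3–4–5, so G is not a forest; only forests have treewidth ≤ 1, hence tw(G) ≥ 2. Therefore the treewidth is 2.

2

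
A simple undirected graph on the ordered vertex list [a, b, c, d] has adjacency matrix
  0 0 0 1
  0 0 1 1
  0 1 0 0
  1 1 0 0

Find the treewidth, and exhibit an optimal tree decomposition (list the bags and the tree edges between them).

Treewidth 1.
One such decomposition:
Bags: B1 = {b, c}  B2 = {b, d}  B3 = {a, d}
Tree: B1–B2, B2–B3

Each bag holds 2 vertices, so the decomposition has width 1, which upper-bounds the treewidth. Any graph with an edge has treewidth ≥ 1, and G has the edge c–b. Combining the bounds, tw(G) = 1.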